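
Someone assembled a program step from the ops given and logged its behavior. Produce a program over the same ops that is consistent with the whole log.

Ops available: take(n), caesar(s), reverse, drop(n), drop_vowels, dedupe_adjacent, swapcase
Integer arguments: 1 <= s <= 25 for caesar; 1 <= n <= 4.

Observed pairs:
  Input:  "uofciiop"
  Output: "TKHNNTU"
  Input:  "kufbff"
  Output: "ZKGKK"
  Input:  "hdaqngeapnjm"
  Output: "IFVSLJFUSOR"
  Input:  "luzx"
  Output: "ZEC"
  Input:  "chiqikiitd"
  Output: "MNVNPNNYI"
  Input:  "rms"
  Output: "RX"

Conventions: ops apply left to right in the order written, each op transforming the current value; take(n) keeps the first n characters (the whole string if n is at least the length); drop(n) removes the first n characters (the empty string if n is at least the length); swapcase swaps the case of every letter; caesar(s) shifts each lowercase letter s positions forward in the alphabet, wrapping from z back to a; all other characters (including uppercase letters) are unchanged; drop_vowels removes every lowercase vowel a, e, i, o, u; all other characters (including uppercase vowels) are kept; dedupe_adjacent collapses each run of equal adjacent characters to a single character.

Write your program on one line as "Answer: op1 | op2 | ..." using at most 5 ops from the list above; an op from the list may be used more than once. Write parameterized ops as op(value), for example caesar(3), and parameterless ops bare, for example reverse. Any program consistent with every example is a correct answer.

caesar(11) | caesar(20) | swapcase | drop(1)

Check, running the answer program on each example:
  "uofciiop" -> "fzqnttza" -> "ztkhnntu" -> "ZTKHNNTU" -> "TKHNNTU"
  "kufbff" -> "vfqmqq" -> "pzkgkk" -> "PZKGKK" -> "ZKGKK"
  "hdaqngeapnjm" -> "solbyrplayux" -> "mifvsljfusor" -> "MIFVSLJFUSOR" -> "IFVSLJFUSOR"
  "luzx" -> "wfki" -> "qzec" -> "QZEC" -> "ZEC"
  "chiqikiitd" -> "nstbtvtteo" -> "hmnvnpnnyi" -> "HMNVNPNNYI" -> "MNVNPNNYI"
  "rms" -> "cxd" -> "wrx" -> "WRX" -> "RX"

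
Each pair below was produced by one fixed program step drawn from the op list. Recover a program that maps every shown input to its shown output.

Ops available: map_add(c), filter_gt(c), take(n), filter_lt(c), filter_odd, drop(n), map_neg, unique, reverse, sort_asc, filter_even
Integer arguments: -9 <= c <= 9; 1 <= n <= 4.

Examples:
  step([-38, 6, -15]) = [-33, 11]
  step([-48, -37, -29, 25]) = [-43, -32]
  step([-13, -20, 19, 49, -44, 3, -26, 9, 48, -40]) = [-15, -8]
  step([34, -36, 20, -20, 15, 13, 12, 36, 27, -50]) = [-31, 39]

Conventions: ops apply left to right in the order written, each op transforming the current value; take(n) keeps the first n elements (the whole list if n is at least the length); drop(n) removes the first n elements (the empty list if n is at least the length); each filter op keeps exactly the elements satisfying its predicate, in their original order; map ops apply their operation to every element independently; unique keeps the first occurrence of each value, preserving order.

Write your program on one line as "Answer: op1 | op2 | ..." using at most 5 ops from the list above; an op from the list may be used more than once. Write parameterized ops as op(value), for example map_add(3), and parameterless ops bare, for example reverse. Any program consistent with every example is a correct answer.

take(3) | map_add(5) | take(2) | sort_asc

Check, running the answer program on each example:
  [-38, 6, -15] -> [-38, 6, -15] -> [-33, 11, -10] -> [-33, 11] -> [-33, 11]
  [-48, -37, -29, 25] -> [-48, -37, -29] -> [-43, -32, -24] -> [-43, -32] -> [-43, -32]
  [-13, -20, 19, 49, -44, 3, -26, 9, 48, -40] -> [-13, -20, 19] -> [-8, -15, 24] -> [-8, -15] -> [-15, -8]
  [34, -36, 20, -20, 15, 13, 12, 36, 27, -50] -> [34, -36, 20] -> [39, -31, 25] -> [39, -31] -> [-31, 39]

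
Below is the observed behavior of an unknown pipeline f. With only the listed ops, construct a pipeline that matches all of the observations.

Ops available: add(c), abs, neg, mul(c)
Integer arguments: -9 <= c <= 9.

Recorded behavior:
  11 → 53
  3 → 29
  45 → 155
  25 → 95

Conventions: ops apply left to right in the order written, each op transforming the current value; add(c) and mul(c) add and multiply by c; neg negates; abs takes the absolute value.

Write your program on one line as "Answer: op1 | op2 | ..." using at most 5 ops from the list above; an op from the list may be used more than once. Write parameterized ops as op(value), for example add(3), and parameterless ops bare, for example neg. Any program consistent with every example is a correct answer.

add(2) | mul(3) | add(8) | add(6)

Check, running the answer program on each example:
  11 -> 13 -> 39 -> 47 -> 53
  3 -> 5 -> 15 -> 23 -> 29
  45 -> 47 -> 141 -> 149 -> 155
  25 -> 27 -> 81 -> 89 -> 95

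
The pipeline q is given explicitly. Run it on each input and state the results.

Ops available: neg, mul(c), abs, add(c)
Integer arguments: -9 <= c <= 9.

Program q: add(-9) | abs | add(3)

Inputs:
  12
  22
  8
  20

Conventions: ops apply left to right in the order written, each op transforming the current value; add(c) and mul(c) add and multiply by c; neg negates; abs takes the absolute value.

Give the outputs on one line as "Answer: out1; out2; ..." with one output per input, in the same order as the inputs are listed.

Execution, op by op:
  12 -> 3 -> 3 -> 6
  22 -> 13 -> 13 -> 16
  8 -> -1 -> 1 -> 4
  20 -> 11 -> 11 -> 14

6; 16; 4; 14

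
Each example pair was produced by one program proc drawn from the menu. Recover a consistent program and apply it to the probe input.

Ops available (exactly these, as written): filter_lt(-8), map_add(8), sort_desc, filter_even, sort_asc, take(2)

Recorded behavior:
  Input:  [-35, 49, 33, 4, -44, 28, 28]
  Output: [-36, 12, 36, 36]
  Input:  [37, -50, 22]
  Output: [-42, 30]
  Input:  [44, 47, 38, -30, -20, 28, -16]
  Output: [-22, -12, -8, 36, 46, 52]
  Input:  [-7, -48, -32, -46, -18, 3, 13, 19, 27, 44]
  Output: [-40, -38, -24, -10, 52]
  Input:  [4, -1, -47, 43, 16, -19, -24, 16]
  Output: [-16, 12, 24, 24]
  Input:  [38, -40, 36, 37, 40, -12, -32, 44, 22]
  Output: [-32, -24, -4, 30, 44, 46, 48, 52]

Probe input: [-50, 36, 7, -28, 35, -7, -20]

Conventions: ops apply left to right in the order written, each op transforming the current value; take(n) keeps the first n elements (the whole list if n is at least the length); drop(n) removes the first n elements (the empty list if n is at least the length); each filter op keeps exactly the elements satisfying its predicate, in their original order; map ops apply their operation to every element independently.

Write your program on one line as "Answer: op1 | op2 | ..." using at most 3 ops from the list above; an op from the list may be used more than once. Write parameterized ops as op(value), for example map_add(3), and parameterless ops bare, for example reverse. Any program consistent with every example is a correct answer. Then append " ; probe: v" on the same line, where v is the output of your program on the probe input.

filter_even | map_add(8) | sort_asc ; probe: [-42, -20, -12, 44]

Check, running the answer program on each example:
  [-35, 49, 33, 4, -44, 28, 28] -> [4, -44, 28, 28] -> [12, -36, 36, 36] -> [-36, 12, 36, 36]
  [37, -50, 22] -> [-50, 22] -> [-42, 30] -> [-42, 30]
  [44, 47, 38, -30, -20, 28, -16] -> [44, 38, -30, -20, 28, -16] -> [52, 46, -22, -12, 36, -8] -> [-22, -12, -8, 36, 46, 52]
  [-7, -48, -32, -46, -18, 3, 13, 19, 27, 44] -> [-48, -32, -46, -18, 44] -> [-40, -24, -38, -10, 52] -> [-40, -38, -24, -10, 52]
  [4, -1, -47, 43, 16, -19, -24, 16] -> [4, 16, -24, 16] -> [12, 24, -16, 24] -> [-16, 12, 24, 24]
  [38, -40, 36, 37, 40, -12, -32, 44, 22] -> [38, -40, 36, 40, -12, -32, 44, 22] -> [46, -32, 44, 48, -4, -24, 52, 30] -> [-32, -24, -4, 30, 44, 46, 48, 52]
  probe: [-50, 36, 7, -28, 35, -7, -20] -> [-50, 36, -28, -20] -> [-42, 44, -20, -12] -> [-42, -20, -12, 44]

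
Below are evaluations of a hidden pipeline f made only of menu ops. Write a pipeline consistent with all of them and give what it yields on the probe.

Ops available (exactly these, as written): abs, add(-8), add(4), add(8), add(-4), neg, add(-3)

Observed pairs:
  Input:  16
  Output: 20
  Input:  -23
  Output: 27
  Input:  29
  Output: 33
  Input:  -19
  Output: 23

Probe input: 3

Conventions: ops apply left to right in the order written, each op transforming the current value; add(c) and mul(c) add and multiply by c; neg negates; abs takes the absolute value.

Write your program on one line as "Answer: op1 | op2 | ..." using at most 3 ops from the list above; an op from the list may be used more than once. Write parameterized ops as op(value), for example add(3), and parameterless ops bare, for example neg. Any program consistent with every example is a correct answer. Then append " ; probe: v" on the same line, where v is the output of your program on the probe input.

neg | abs | add(4) ; probe: 7

Check, running the answer program on each example:
  16 -> -16 -> 16 -> 20
  -23 -> 23 -> 23 -> 27
  29 -> -29 -> 29 -> 33
  -19 -> 19 -> 19 -> 23
  probe: 3 -> -3 -> 3 -> 7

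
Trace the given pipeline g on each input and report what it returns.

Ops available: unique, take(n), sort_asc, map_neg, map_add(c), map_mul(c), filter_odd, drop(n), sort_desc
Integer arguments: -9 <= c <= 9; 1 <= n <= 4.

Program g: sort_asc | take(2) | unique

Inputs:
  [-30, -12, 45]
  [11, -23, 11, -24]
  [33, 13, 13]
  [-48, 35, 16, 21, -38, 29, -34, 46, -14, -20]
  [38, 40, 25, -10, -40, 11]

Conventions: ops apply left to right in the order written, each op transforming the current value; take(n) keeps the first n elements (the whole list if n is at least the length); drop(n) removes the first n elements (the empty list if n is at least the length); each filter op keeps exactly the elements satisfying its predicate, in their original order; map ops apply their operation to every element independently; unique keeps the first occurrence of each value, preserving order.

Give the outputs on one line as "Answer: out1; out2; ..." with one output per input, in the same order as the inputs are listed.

[-30, -12]; [-24, -23]; [13]; [-48, -38]; [-40, -10]

Execution, op by op:
  [-30, -12, 45] -> [-30, -12, 45] -> [-30, -12] -> [-30, -12]
  [11, -23, 11, -24] -> [-24, -23, 11, 11] -> [-24, -23] -> [-24, -23]
  [33, 13, 13] -> [13, 13, 33] -> [13, 13] -> [13]
  [-48, 35, 16, 21, -38, 29, -34, 46, -14, -20] -> [-48, -38, -34, -20, -14, 16, 21, 29, 35, 46] -> [-48, -38] -> [-48, -38]
  [38, 40, 25, -10, -40, 11] -> [-40, -10, 11, 25, 38, 40] -> [-40, -10] -> [-40, -10]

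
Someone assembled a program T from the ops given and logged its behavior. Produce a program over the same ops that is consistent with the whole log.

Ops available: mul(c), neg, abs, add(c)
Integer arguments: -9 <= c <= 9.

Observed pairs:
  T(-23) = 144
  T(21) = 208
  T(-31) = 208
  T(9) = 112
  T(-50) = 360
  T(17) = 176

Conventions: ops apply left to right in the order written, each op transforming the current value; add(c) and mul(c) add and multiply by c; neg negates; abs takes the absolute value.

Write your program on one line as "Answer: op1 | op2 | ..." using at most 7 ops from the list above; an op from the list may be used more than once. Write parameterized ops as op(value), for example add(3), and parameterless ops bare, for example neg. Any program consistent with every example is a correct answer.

add(-1) | add(6) | mul(-2) | abs | mul(-4) | abs

Check, running the answer program on each example:
  -23 -> -24 -> -18 -> 36 -> 36 -> -144 -> 144
  21 -> 20 -> 26 -> -52 -> 52 -> -208 -> 208
  -31 -> -32 -> -26 -> 52 -> 52 -> -208 -> 208
  9 -> 8 -> 14 -> -28 -> 28 -> -112 -> 112
  -50 -> -51 -> -45 -> 90 -> 90 -> -360 -> 360
  17 -> 16 -> 22 -> -44 -> 44 -> -176 -> 176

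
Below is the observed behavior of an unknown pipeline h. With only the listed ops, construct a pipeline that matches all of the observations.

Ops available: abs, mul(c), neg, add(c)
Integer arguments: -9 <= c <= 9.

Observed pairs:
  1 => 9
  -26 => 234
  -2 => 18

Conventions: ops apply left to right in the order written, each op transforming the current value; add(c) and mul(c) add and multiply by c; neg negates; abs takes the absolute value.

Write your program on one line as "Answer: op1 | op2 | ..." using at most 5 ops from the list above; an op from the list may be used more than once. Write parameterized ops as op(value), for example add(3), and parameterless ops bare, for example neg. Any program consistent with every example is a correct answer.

neg | abs | mul(-9) | neg

Check, running the answer program on each example:
  1 -> -1 -> 1 -> -9 -> 9
  -26 -> 26 -> 26 -> -234 -> 234
  -2 -> 2 -> 2 -> -18 -> 18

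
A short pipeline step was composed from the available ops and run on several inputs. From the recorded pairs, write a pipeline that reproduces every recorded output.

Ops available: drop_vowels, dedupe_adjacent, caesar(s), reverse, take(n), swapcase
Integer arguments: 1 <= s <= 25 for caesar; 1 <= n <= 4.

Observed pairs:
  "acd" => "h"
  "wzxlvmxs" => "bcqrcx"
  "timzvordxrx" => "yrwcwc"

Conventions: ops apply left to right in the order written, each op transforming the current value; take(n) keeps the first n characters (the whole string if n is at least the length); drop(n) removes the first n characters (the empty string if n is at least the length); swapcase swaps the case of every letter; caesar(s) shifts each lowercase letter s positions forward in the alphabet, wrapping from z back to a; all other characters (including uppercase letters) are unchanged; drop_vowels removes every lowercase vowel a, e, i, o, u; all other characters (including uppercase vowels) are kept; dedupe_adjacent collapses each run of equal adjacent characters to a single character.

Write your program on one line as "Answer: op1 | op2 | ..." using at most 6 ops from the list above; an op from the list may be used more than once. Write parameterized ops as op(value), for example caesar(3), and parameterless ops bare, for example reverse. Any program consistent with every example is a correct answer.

reverse | drop_vowels | reverse | caesar(5) | drop_vowels

Check, running the answer program on each example:
  "acd" -> "dca" -> "dc" -> "cd" -> "hi" -> "h"
  "wzxlvmxs" -> "sxmvlxzw" -> "sxmvlxzw" -> "wzxlvmxs" -> "becqarcx" -> "bcqrcx"
  "timzvordxrx" -> "xrxdrovzmit" -> "xrxdrvzmt" -> "tmzvrdxrx" -> "yreawicwc" -> "yrwcwc"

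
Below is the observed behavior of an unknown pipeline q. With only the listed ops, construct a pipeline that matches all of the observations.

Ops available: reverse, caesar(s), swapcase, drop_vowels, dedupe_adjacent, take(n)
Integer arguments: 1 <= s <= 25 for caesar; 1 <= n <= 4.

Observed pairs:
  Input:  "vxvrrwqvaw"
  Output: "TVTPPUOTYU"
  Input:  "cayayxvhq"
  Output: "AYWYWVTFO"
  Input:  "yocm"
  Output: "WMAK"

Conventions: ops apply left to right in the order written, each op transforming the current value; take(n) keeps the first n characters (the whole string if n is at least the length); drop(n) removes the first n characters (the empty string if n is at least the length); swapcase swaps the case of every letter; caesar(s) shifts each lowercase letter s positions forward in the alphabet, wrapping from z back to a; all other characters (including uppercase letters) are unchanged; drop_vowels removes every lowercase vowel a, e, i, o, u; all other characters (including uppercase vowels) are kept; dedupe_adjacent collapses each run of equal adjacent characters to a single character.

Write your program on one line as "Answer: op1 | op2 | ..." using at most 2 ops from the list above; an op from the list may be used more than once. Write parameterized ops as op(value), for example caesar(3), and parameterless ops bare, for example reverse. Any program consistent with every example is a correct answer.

caesar(24) | swapcase

Check, running the answer program on each example:
  "vxvrrwqvaw" -> "tvtppuotyu" -> "TVTPPUOTYU"
  "cayayxvhq" -> "aywywvtfo" -> "AYWYWVTFO"
  "yocm" -> "wmak" -> "WMAK"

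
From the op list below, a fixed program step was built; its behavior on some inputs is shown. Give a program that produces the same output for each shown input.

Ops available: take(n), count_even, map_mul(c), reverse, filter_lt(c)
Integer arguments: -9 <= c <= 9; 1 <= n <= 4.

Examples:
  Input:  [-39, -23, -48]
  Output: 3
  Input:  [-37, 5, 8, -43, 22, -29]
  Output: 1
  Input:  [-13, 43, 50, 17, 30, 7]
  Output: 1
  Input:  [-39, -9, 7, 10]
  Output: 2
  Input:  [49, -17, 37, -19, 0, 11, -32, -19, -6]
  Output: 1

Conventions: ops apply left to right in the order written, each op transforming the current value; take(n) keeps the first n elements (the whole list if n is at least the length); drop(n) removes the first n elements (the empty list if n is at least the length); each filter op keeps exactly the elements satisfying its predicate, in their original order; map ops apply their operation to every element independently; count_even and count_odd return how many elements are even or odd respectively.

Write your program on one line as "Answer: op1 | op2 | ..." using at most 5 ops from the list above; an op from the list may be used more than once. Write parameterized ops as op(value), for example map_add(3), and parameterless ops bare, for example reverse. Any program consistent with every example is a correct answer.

take(3) | filter_lt(0) | map_mul(-2) | map_mul(-5) | count_even

Check, running the answer program on each example:
  [-39, -23, -48] -> [-39, -23, -48] -> [-39, -23, -48] -> [78, 46, 96] -> [-390, -230, -480] -> 3
  [-37, 5, 8, -43, 22, -29] -> [-37, 5, 8] -> [-37] -> [74] -> [-370] -> 1
  [-13, 43, 50, 17, 30, 7] -> [-13, 43, 50] -> [-13] -> [26] -> [-130] -> 1
  [-39, -9, 7, 10] -> [-39, -9, 7] -> [-39, -9] -> [78, 18] -> [-390, -90] -> 2
  [49, -17, 37, -19, 0, 11, -32, -19, -6] -> [49, -17, 37] -> [-17] -> [34] -> [-170] -> 1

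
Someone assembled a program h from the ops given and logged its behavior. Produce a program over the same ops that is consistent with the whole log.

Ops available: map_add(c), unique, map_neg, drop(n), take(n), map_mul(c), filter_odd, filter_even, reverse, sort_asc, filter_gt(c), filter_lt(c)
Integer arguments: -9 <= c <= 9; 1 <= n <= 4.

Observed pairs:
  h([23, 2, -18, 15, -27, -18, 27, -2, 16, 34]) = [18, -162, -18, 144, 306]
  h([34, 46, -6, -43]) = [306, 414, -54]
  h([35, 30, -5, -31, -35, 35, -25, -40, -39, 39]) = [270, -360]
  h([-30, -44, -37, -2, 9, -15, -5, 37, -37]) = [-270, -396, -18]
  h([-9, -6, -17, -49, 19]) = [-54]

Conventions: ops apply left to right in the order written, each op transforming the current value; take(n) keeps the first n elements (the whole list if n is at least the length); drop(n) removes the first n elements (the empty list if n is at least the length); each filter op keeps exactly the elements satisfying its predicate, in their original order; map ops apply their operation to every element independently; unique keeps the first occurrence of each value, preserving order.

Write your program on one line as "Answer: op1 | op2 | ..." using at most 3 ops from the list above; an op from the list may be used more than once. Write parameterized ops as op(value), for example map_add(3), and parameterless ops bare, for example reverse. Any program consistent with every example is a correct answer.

map_mul(9) | unique | filter_even

Check, running the answer program on each example:
  [23, 2, -18, 15, -27, -18, 27, -2, 16, 34] -> [207, 18, -162, 135, -243, -162, 243, -18, 144, 306] -> [207, 18, -162, 135, -243, 243, -18, 144, 306] -> [18, -162, -18, 144, 306]
  [34, 46, -6, -43] -> [306, 414, -54, -387] -> [306, 414, -54, -387] -> [306, 414, -54]
  [35, 30, -5, -31, -35, 35, -25, -40, -39, 39] -> [315, 270, -45, -279, -315, 315, -225, -360, -351, 351] -> [315, 270, -45, -279, -315, -225, -360, -351, 351] -> [270, -360]
  [-30, -44, -37, -2, 9, -15, -5, 37, -37] -> [-270, -396, -333, -18, 81, -135, -45, 333, -333] -> [-270, -396, -333, -18, 81, -135, -45, 333] -> [-270, -396, -18]
  [-9, -6, -17, -49, 19] -> [-81, -54, -153, -441, 171] -> [-81, -54, -153, -441, 171] -> [-54]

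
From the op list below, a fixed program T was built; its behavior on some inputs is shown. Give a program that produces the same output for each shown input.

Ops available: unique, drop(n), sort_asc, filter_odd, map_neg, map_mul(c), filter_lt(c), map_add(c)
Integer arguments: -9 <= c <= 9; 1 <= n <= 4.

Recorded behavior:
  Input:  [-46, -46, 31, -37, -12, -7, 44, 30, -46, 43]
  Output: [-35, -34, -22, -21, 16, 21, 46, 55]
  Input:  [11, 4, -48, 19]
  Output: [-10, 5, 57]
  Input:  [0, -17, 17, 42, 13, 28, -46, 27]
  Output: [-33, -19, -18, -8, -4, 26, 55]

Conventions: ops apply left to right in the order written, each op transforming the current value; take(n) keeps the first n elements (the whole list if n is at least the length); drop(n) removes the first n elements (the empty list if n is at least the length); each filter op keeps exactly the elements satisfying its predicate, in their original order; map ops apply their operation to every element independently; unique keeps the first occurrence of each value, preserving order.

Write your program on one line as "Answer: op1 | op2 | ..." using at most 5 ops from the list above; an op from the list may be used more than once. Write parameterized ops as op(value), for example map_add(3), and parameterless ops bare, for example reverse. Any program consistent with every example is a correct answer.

drop(1) | unique | map_neg | map_add(9) | sort_asc

Check, running the answer program on each example:
  [-46, -46, 31, -37, -12, -7, 44, 30, -46, 43] -> [-46, 31, -37, -12, -7, 44, 30, -46, 43] -> [-46, 31, -37, -12, -7, 44, 30, 43] -> [46, -31, 37, 12, 7, -44, -30, -43] -> [55, -22, 46, 21, 16, -35, -21, -34] -> [-35, -34, -22, -21, 16, 21, 46, 55]
  [11, 4, -48, 19] -> [4, -48, 19] -> [4, -48, 19] -> [-4, 48, -19] -> [5, 57, -10] -> [-10, 5, 57]
  [0, -17, 17, 42, 13, 28, -46, 27] -> [-17, 17, 42, 13, 28, -46, 27] -> [-17, 17, 42, 13, 28, -46, 27] -> [17, -17, -42, -13, -28, 46, -27] -> [26, -8, -33, -4, -19, 55, -18] -> [-33, -19, -18, -8, -4, 26, 55]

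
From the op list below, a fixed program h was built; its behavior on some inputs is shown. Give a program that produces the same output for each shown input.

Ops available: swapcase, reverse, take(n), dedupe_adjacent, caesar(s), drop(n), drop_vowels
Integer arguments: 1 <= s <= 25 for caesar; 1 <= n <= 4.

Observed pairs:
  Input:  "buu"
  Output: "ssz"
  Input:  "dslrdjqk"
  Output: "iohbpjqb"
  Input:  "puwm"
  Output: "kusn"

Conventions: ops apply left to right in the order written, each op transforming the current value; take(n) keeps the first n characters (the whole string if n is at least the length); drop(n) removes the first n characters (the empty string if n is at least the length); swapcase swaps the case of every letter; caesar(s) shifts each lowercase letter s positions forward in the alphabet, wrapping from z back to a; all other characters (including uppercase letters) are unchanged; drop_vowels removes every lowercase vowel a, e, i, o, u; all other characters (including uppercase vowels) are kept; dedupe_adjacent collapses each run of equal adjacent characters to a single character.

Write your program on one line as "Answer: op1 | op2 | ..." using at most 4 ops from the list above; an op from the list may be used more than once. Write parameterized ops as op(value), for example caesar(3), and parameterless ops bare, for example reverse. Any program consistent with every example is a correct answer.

caesar(5) | caesar(1) | reverse | caesar(18)

Check, running the answer program on each example:
  "buu" -> "gzz" -> "haa" -> "aah" -> "ssz"
  "dslrdjqk" -> "ixqwiovp" -> "jyrxjpwq" -> "qwpjxryj" -> "iohbpjqb"
  "puwm" -> "uzbr" -> "vacs" -> "scav" -> "kusn"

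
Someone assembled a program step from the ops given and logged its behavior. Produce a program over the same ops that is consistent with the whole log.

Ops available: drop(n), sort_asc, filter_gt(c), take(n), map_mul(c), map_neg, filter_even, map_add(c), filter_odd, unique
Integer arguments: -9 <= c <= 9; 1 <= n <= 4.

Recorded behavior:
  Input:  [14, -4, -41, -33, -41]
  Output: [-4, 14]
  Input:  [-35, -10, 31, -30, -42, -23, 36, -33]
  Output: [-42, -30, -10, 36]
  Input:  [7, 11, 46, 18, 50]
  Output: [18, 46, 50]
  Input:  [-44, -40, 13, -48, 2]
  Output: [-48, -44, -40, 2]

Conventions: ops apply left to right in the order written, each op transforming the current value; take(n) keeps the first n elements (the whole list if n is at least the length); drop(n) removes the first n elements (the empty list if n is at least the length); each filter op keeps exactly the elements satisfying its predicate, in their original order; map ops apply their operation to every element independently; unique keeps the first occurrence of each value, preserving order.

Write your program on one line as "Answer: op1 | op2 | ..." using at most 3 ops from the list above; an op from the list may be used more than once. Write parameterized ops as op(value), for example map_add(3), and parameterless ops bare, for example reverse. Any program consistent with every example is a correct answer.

filter_even | sort_asc

Check, running the answer program on each example:
  [14, -4, -41, -33, -41] -> [14, -4] -> [-4, 14]
  [-35, -10, 31, -30, -42, -23, 36, -33] -> [-10, -30, -42, 36] -> [-42, -30, -10, 36]
  [7, 11, 46, 18, 50] -> [46, 18, 50] -> [18, 46, 50]
  [-44, -40, 13, -48, 2] -> [-44, -40, -48, 2] -> [-48, -44, -40, 2]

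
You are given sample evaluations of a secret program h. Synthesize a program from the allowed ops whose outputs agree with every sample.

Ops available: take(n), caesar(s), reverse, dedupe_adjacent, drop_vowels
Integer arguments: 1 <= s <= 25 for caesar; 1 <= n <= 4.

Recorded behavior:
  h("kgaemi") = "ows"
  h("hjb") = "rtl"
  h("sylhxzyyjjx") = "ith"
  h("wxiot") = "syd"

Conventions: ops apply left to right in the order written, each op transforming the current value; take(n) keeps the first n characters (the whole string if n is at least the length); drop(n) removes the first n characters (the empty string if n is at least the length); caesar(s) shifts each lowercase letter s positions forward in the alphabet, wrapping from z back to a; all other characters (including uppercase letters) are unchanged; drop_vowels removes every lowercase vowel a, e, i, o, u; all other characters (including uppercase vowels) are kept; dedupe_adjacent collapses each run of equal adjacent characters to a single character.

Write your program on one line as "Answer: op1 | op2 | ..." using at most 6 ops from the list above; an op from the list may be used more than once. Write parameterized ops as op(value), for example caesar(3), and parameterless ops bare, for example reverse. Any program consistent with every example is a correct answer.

reverse | dedupe_adjacent | caesar(22) | caesar(14) | take(3) | reverse

Check, running the answer program on each example:
  "kgaemi" -> "imeagk" -> "imeagk" -> "eiawcg" -> "swokqu" -> "swo" -> "ows"
  "hjb" -> "bjh" -> "bjh" -> "xfd" -> "ltr" -> "ltr" -> "rtl"
  "sylhxzyyjjx" -> "xjjyyzxhlys" -> "xjyzxhlys" -> "tfuvtdhuo" -> "htijhrvic" -> "hti" -> "ith"
  "wxiot" -> "toixw" -> "toixw" -> "pkets" -> "dyshg" -> "dys" -> "syd"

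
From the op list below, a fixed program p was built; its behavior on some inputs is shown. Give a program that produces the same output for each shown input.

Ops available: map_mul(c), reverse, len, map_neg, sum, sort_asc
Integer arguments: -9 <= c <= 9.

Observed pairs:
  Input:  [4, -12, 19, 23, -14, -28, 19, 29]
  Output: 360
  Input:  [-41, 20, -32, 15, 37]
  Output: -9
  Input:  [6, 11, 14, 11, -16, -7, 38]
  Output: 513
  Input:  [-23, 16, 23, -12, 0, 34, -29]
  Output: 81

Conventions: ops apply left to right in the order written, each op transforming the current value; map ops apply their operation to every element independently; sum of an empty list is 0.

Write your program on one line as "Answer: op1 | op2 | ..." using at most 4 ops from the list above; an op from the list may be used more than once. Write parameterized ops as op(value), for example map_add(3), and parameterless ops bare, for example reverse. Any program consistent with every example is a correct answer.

sort_asc | map_mul(-9) | map_neg | sum

Check, running the answer program on each example:
  [4, -12, 19, 23, -14, -28, 19, 29] -> [-28, -14, -12, 4, 19, 19, 23, 29] -> [252, 126, 108, -36, -171, -171, -207, -261] -> [-252, -126, -108, 36, 171, 171, 207, 261] -> 360
  [-41, 20, -32, 15, 37] -> [-41, -32, 15, 20, 37] -> [369, 288, -135, -180, -333] -> [-369, -288, 135, 180, 333] -> -9
  [6, 11, 14, 11, -16, -7, 38] -> [-16, -7, 6, 11, 11, 14, 38] -> [144, 63, -54, -99, -99, -126, -342] -> [-144, -63, 54, 99, 99, 126, 342] -> 513
  [-23, 16, 23, -12, 0, 34, -29] -> [-29, -23, -12, 0, 16, 23, 34] -> [261, 207, 108, 0, -144, -207, -306] -> [-261, -207, -108, 0, 144, 207, 306] -> 81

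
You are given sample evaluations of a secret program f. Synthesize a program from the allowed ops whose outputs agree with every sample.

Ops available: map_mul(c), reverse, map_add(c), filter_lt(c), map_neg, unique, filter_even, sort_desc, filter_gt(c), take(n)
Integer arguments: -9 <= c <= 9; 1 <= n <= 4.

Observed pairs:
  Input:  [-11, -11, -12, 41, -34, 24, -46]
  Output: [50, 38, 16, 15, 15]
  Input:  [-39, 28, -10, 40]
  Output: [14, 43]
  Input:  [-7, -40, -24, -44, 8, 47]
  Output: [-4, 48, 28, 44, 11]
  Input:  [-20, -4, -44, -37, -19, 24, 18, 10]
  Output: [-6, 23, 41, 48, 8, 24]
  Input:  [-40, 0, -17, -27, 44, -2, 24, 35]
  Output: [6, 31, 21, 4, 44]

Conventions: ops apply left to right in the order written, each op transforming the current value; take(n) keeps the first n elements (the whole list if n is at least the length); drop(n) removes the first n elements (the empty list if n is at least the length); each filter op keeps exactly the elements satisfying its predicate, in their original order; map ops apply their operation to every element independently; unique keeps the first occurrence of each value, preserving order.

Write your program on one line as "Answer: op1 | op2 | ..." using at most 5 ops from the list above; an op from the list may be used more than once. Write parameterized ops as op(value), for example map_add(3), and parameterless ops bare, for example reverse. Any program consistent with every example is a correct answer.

map_add(-4) | filter_lt(9) | map_neg | reverse

Check, running the answer program on each example:
  [-11, -11, -12, 41, -34, 24, -46] -> [-15, -15, -16, 37, -38, 20, -50] -> [-15, -15, -16, -38, -50] -> [15, 15, 16, 38, 50] -> [50, 38, 16, 15, 15]
  [-39, 28, -10, 40] -> [-43, 24, -14, 36] -> [-43, -14] -> [43, 14] -> [14, 43]
  [-7, -40, -24, -44, 8, 47] -> [-11, -44, -28, -48, 4, 43] -> [-11, -44, -28, -48, 4] -> [11, 44, 28, 48, -4] -> [-4, 48, 28, 44, 11]
  [-20, -4, -44, -37, -19, 24, 18, 10] -> [-24, -8, -48, -41, -23, 20, 14, 6] -> [-24, -8, -48, -41, -23, 6] -> [24, 8, 48, 41, 23, -6] -> [-6, 23, 41, 48, 8, 24]
  [-40, 0, -17, -27, 44, -2, 24, 35] -> [-44, -4, -21, -31, 40, -6, 20, 31] -> [-44, -4, -21, -31, -6] -> [44, 4, 21, 31, 6] -> [6, 31, 21, 4, 44]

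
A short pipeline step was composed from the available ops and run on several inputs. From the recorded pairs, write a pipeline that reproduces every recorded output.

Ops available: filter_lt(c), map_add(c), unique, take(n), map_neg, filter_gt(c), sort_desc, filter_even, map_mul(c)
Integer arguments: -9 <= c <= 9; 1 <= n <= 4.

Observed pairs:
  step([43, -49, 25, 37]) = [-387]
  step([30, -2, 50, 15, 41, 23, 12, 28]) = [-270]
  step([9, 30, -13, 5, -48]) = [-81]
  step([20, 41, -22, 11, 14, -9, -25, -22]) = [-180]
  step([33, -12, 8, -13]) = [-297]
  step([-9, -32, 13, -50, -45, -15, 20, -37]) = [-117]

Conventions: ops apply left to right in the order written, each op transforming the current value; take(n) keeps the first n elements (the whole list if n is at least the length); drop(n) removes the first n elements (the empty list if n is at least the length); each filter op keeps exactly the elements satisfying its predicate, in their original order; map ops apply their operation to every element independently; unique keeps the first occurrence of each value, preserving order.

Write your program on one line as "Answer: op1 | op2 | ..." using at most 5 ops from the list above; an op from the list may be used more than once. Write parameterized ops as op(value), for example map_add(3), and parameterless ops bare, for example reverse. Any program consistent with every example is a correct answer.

map_neg | filter_lt(8) | map_mul(9) | filter_lt(4) | take(1)

Check, running the answer program on each example:
  [43, -49, 25, 37] -> [-43, 49, -25, -37] -> [-43, -25, -37] -> [-387, -225, -333] -> [-387, -225, -333] -> [-387]
  [30, -2, 50, 15, 41, 23, 12, 28] -> [-30, 2, -50, -15, -41, -23, -12, -28] -> [-30, 2, -50, -15, -41, -23, -12, -28] -> [-270, 18, -450, -135, -369, -207, -108, -252] -> [-270, -450, -135, -369, -207, -108, -252] -> [-270]
  [9, 30, -13, 5, -48] -> [-9, -30, 13, -5, 48] -> [-9, -30, -5] -> [-81, -270, -45] -> [-81, -270, -45] -> [-81]
  [20, 41, -22, 11, 14, -9, -25, -22] -> [-20, -41, 22, -11, -14, 9, 25, 22] -> [-20, -41, -11, -14] -> [-180, -369, -99, -126] -> [-180, -369, -99, -126] -> [-180]
  [33, -12, 8, -13] -> [-33, 12, -8, 13] -> [-33, -8] -> [-297, -72] -> [-297, -72] -> [-297]
  [-9, -32, 13, -50, -45, -15, 20, -37] -> [9, 32, -13, 50, 45, 15, -20, 37] -> [-13, -20] -> [-117, -180] -> [-117, -180] -> [-117]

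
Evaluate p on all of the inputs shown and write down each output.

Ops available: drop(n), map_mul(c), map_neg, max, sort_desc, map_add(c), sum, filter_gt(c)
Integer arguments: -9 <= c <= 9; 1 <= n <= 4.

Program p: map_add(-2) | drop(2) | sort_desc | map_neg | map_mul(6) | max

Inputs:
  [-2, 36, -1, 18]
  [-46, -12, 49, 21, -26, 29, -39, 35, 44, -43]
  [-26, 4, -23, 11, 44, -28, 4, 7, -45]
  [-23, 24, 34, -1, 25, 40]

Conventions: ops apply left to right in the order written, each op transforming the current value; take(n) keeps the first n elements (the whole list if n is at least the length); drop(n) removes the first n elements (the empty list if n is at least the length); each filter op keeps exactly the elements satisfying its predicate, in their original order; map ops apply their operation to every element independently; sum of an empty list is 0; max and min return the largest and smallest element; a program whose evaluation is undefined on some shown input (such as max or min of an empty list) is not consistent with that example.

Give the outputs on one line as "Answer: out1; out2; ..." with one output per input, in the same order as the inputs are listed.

18; 270; 282; 18

Execution, op by op:
  [-2, 36, -1, 18] -> [-4, 34, -3, 16] -> [-3, 16] -> [16, -3] -> [-16, 3] -> [-96, 18] -> 18
  [-46, -12, 49, 21, -26, 29, -39, 35, 44, -43] -> [-48, -14, 47, 19, -28, 27, -41, 33, 42, -45] -> [47, 19, -28, 27, -41, 33, 42, -45] -> [47, 42, 33, 27, 19, -28, -41, -45] -> [-47, -42, -33, -27, -19, 28, 41, 45] -> [-282, -252, -198, -162, -114, 168, 246, 270] -> 270
  [-26, 4, -23, 11, 44, -28, 4, 7, -45] -> [-28, 2, -25, 9, 42, -30, 2, 5, -47] -> [-25, 9, 42, -30, 2, 5, -47] -> [42, 9, 5, 2, -25, -30, -47] -> [-42, -9, -5, -2, 25, 30, 47] -> [-252, -54, -30, -12, 150, 180, 282] -> 282
  [-23, 24, 34, -1, 25, 40] -> [-25, 22, 32, -3, 23, 38] -> [32, -3, 23, 38] -> [38, 32, 23, -3] -> [-38, -32, -23, 3] -> [-228, -192, -138, 18] -> 18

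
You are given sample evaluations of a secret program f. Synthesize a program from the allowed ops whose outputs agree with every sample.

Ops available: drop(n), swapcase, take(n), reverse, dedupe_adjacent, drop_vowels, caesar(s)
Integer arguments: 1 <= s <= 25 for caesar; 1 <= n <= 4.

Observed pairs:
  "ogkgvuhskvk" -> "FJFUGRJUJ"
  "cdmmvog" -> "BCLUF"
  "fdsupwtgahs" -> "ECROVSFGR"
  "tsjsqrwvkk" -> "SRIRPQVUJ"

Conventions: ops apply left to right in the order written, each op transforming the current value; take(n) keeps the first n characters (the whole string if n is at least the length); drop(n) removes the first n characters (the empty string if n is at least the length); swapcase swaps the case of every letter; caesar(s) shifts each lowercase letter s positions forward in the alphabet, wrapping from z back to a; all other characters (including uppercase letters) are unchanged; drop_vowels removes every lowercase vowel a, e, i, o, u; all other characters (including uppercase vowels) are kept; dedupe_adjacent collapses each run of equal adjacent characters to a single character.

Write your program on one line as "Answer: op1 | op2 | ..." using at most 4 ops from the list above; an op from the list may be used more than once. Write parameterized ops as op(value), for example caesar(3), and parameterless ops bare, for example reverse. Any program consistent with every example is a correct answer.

dedupe_adjacent | drop_vowels | caesar(25) | swapcase

Check, running the answer program on each example:
  "ogkgvuhskvk" -> "ogkgvuhskvk" -> "gkgvhskvk" -> "fjfugrjuj" -> "FJFUGRJUJ"
  "cdmmvog" -> "cdmvog" -> "cdmvg" -> "bcluf" -> "BCLUF"
  "fdsupwtgahs" -> "fdsupwtgahs" -> "fdspwtghs" -> "ecrovsfgr" -> "ECROVSFGR"
  "tsjsqrwvkk" -> "tsjsqrwvk" -> "tsjsqrwvk" -> "srirpqvuj" -> "SRIRPQVUJ"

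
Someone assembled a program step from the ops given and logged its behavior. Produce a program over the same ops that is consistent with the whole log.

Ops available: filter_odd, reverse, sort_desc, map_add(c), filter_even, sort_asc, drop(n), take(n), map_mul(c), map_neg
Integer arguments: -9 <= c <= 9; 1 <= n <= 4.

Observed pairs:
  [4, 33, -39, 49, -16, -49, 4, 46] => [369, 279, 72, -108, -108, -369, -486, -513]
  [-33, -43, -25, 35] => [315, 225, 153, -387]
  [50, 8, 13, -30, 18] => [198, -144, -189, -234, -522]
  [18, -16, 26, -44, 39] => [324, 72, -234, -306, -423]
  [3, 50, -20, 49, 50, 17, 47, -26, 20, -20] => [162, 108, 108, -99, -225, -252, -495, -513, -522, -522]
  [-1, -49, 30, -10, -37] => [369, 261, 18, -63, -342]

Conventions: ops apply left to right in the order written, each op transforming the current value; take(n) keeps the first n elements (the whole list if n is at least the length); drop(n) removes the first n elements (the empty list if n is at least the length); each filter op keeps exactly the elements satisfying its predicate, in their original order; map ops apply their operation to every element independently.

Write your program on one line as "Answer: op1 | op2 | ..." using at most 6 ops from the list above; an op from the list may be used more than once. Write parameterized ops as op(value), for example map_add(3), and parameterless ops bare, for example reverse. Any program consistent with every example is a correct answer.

map_add(8) | reverse | map_neg | sort_desc | map_mul(9)

Check, running the answer program on each example:
  [4, 33, -39, 49, -16, -49, 4, 46] -> [12, 41, -31, 57, -8, -41, 12, 54] -> [54, 12, -41, -8, 57, -31, 41, 12] -> [-54, -12, 41, 8, -57, 31, -41, -12] -> [41, 31, 8, -12, -12, -41, -54, -57] -> [369, 279, 72, -108, -108, -369, -486, -513]
  [-33, -43, -25, 35] -> [-25, -35, -17, 43] -> [43, -17, -35, -25] -> [-43, 17, 35, 25] -> [35, 25, 17, -43] -> [315, 225, 153, -387]
  [50, 8, 13, -30, 18] -> [58, 16, 21, -22, 26] -> [26, -22, 21, 16, 58] -> [-26, 22, -21, -16, -58] -> [22, -16, -21, -26, -58] -> [198, -144, -189, -234, -522]
  [18, -16, 26, -44, 39] -> [26, -8, 34, -36, 47] -> [47, -36, 34, -8, 26] -> [-47, 36, -34, 8, -26] -> [36, 8, -26, -34, -47] -> [324, 72, -234, -306, -423]
  [3, 50, -20, 49, 50, 17, 47, -26, 20, -20] -> [11, 58, -12, 57, 58, 25, 55, -18, 28, -12] -> [-12, 28, -18, 55, 25, 58, 57, -12, 58, 11] -> [12, -28, 18, -55, -25, -58, -57, 12, -58, -11] -> [18, 12, 12, -11, -25, -28, -55, -57, -58, -58] -> [162, 108, 108, -99, -225, -252, -495, -513, -522, -522]
  [-1, -49, 30, -10, -37] -> [7, -41, 38, -2, -29] -> [-29, -2, 38, -41, 7] -> [29, 2, -38, 41, -7] -> [41, 29, 2, -7, -38] -> [369, 261, 18, -63, -342]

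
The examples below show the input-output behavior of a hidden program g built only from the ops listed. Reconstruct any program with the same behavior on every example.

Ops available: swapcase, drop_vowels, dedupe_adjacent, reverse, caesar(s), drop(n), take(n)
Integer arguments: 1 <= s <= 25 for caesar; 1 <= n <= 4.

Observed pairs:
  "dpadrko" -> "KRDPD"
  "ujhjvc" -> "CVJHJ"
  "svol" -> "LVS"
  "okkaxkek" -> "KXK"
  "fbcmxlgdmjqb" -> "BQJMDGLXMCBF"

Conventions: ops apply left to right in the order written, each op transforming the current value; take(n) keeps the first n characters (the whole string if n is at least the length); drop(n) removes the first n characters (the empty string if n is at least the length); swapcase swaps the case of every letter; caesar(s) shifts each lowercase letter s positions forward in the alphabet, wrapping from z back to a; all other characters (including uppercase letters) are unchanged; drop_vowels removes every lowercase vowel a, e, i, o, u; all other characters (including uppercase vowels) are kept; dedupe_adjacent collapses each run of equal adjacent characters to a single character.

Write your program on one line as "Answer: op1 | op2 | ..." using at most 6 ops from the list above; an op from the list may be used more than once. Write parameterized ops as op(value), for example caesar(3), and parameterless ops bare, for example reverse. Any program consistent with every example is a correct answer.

dedupe_adjacent | reverse | drop_vowels | dedupe_adjacent | swapcase

Check, running the answer program on each example:
  "dpadrko" -> "dpadrko" -> "okrdapd" -> "krdpd" -> "krdpd" -> "KRDPD"
  "ujhjvc" -> "ujhjvc" -> "cvjhju" -> "cvjhj" -> "cvjhj" -> "CVJHJ"
  "svol" -> "svol" -> "lovs" -> "lvs" -> "lvs" -> "LVS"
  "okkaxkek" -> "okaxkek" -> "kekxako" -> "kkxk" -> "kxk" -> "KXK"
  "fbcmxlgdmjqb" -> "fbcmxlgdmjqb" -> "bqjmdglxmcbf" -> "bqjmdglxmcbf" -> "bqjmdglxmcbf" -> "BQJMDGLXMCBF"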